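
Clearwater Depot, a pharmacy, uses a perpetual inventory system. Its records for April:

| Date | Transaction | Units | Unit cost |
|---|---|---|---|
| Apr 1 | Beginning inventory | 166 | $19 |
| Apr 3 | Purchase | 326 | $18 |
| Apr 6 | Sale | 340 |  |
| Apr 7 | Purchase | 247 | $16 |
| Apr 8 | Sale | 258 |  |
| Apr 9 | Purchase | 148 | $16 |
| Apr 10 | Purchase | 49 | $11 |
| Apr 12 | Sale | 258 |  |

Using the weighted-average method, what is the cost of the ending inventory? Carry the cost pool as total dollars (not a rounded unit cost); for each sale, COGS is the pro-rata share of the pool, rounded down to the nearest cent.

Ending inventory = $1,251.74

After Apr 1: 166 on hand, pool $3,154.00 (≈ $19.0000 each)
After Apr 3: 492 on hand, pool $9,022.00 (≈ $18.3374 each)
Apr 6, sell 340: 340/492 × $9,022.00 → $6,234.71
After Apr 7: 399 on hand, pool $6,739.29 (≈ $16.8905 each)
Apr 8, sell 258: 258/399 × $6,739.29 → $4,357.73
After Apr 9: 289 on hand, pool $4,749.56 (≈ $16.4345 each)
After Apr 10: 338 on hand, pool $5,288.56 (≈ $15.6466 each)
Apr 12, sell 258: 258/338 × $5,288.56 → $4,036.82
Total COGS = $6,234.71 + $4,357.73 + $4,036.82 = $14,629.26
Ending inventory (cost pool remaining) = $1,251.74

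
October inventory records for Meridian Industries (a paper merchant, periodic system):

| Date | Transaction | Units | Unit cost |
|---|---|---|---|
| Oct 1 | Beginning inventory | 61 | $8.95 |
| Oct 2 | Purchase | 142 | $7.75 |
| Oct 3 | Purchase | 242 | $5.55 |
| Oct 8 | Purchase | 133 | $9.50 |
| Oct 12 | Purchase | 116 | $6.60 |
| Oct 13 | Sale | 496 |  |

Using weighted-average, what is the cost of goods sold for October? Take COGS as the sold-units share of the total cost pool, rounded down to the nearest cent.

COGS = $3,586.81

Oct 13, sell 496: 496/694 × $5,018.65 → $3,586.81
Ending inventory (cost pool remaining) = $1,431.84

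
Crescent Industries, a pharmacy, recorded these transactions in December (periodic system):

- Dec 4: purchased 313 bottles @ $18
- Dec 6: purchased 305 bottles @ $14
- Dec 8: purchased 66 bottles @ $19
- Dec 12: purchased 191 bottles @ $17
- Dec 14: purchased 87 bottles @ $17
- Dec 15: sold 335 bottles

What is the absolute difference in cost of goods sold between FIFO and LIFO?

$133

FIFO COGS: 313 @ $18 + 22 @ $14 = $5,942
LIFO COGS: 87 @ $17 + 191 @ $17 + 57 @ $19 = $5,809
Difference = |$5,942 − $5,809| = $133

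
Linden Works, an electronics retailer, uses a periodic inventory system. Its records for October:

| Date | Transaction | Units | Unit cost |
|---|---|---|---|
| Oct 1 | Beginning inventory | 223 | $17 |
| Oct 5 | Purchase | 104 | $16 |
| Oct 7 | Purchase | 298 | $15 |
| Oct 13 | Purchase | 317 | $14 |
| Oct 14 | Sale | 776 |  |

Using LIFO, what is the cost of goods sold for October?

COGS = $11,541

Oct 14, 776 sold [LIFO — newest first]: 317 @ $14 + 298 @ $15 + 104 @ $16 + 57 @ $17 = $11,541
Ending inventory: 166 @ $17 = $2,822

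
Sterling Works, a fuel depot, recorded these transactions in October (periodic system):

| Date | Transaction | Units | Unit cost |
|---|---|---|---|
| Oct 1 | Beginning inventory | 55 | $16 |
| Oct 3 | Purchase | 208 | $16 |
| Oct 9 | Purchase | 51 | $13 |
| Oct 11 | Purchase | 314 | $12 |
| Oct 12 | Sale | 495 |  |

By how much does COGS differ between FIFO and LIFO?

$532

FIFO COGS: 55 @ $16 + 208 @ $16 + 51 @ $13 + 181 @ $12 = $7,043
LIFO COGS: 314 @ $12 + 51 @ $13 + 130 @ $16 = $6,511
Difference = |$7,043 − $6,511| = $532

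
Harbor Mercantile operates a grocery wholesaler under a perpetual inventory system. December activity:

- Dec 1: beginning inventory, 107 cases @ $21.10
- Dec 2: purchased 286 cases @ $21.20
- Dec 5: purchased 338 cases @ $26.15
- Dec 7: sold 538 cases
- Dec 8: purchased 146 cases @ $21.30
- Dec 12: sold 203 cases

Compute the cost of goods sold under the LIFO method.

Dec 7, 538 sold [LIFO — newest first]: 338 @ $26.15 + 200 @ $21.20 = $13,078.70
Dec 12, 203 sold [LIFO — newest first]: 146 @ $21.30 + 57 @ $21.20 = $4,318.20
Total COGS = $13,078.70 + $4,318.20 = $17,396.90
Ending inventory: 107 @ $21.10 + 29 @ $21.20 = $2,872.50

COGS = $17,396.90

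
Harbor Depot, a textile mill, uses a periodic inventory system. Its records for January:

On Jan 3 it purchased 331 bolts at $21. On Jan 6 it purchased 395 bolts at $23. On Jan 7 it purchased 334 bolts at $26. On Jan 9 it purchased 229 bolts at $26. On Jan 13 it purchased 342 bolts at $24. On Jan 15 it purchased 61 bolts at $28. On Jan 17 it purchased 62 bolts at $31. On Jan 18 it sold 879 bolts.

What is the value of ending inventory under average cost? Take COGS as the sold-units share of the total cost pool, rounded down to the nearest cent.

Jan 18, sell 879: 879/1754 × $42,512.00 → $21,304.47
Ending inventory (cost pool remaining) = $21,207.53
Check: goods available $42,512.00 = COGS $21,304.47 + ending $21,207.53

Ending inventory = $21,207.53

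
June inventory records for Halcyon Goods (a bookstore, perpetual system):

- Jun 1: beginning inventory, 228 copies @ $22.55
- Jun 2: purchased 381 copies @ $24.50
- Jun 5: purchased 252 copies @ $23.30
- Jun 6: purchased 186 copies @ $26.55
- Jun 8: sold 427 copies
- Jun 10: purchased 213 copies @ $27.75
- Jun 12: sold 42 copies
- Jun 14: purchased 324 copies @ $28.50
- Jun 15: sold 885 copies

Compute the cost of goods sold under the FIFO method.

Jun 8, 427 sold [FIFO — oldest first]: 228 @ $22.55 + 199 @ $24.50 = $10,016.90
Jun 12, 42 sold [FIFO — oldest first]: 42 @ $24.50 = $1,029.00
Jun 15, 885 sold [FIFO — oldest first]: 140 @ $24.50 + 252 @ $23.30 + 186 @ $26.55 + 213 @ $27.75 + 94 @ $28.50 = $22,829.65
Total COGS = $10,016.90 + $1,029.00 + $22,829.65 = $33,875.55
Ending inventory: 230 @ $28.50 = $6,555.00

COGS = $33,875.55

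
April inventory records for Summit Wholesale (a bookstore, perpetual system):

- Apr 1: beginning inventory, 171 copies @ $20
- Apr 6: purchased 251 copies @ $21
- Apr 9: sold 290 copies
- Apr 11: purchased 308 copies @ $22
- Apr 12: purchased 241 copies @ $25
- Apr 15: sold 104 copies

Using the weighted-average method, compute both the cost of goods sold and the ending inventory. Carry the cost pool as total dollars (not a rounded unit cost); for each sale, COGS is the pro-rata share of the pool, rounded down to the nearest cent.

COGS = $8,342.56; ending inventory = $13,149.44

After Apr 1: 171 on hand, pool $3,420.00 (≈ $20.0000 each)
After Apr 6: 422 on hand, pool $8,691.00 (≈ $20.5948 each)
Apr 9, sell 290: 290/422 × $8,691.00 → $5,972.48
After Apr 11: 440 on hand, pool $9,494.52 (≈ $21.5785 each)
After Apr 12: 681 on hand, pool $15,519.52 (≈ $22.7893 each)
Apr 15, sell 104: 104/681 × $15,519.52 → $2,370.08
Total COGS = $5,972.48 + $2,370.08 = $8,342.56
Ending inventory (cost pool remaining) = $13,149.44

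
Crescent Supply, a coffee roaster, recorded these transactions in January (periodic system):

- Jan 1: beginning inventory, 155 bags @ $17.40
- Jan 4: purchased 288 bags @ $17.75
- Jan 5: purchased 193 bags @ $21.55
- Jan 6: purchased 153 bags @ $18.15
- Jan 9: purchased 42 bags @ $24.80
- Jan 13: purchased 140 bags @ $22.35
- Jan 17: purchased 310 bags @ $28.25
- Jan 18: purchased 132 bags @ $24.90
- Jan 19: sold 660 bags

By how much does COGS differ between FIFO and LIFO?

FIFO COGS: 155 @ $17.40 + 288 @ $17.75 + 193 @ $21.55 + 24 @ $18.15 = $12,403.75
LIFO COGS: 132 @ $24.90 + 310 @ $28.25 + 140 @ $22.35 + 42 @ $24.80 + 36 @ $18.15 = $16,868.30
Difference = |$12,403.75 − $16,868.30| = $4,464.55

$4,464.55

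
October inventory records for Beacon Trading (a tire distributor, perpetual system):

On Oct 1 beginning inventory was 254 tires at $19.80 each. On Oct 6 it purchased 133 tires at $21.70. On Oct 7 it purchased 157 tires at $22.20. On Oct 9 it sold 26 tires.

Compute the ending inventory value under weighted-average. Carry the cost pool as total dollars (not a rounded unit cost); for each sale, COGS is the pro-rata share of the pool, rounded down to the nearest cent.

Ending inventory = $10,855.82

After Oct 1: 254 on hand, pool $5,029.20 (≈ $19.8000 each)
After Oct 6: 387 on hand, pool $7,915.30 (≈ $20.4530 each)
After Oct 7: 544 on hand, pool $11,400.70 (≈ $20.9572 each)
Oct 9, sell 26: 26/544 × $11,400.70 → $544.88
Ending inventory (cost pool remaining) = $10,855.82
Check: goods available $11,400.70 = COGS $544.88 + ending $10,855.82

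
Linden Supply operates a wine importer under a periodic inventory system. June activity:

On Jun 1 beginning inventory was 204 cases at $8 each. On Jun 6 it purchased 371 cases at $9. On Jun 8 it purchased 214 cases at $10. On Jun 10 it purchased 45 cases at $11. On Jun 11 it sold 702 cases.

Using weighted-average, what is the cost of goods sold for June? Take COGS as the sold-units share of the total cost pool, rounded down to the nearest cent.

Jun 11, sell 702: 702/834 × $7,606.00 → $6,402.17
Ending inventory (cost pool remaining) = $1,203.83

COGS = $6,402.17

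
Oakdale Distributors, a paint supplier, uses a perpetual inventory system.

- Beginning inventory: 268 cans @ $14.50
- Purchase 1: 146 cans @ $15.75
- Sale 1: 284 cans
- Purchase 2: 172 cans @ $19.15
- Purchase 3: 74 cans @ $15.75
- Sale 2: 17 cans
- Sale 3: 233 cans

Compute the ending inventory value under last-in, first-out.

Sale 1 (284) [LIFO — newest first]: 146 @ $15.75 + 138 @ $14.50 = $4,300.50
Sale 2 (17) [LIFO — newest first]: 17 @ $15.75 = $267.75
Sale 3 (233) [LIFO — newest first]: 57 @ $15.75 + 172 @ $19.15 + 4 @ $14.50 = $4,249.55
Total COGS = $4,300.50 + $267.75 + $4,249.55 = $8,817.80
Ending inventory: 126 @ $14.50 = $1,827.00

Ending inventory = $1,827.00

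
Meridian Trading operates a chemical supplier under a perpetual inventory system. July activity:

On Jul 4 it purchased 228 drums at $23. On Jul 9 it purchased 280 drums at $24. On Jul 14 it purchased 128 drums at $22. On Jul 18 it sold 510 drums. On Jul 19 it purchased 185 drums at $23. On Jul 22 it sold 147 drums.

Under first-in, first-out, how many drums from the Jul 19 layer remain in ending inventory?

Jul 18, 510 sold [FIFO — oldest first]: 228 @ $23 + 280 @ $24 + 2 @ $22 = $12,008
Jul 22, 147 sold [FIFO — oldest first]: 126 @ $22 + 21 @ $23 = $3,255
Total COGS = $12,008 + $3,255 = $15,263
Ending inventory: 164 @ $23 = $3,772
Check: goods available $19,035 = COGS $15,263 + ending $3,772

164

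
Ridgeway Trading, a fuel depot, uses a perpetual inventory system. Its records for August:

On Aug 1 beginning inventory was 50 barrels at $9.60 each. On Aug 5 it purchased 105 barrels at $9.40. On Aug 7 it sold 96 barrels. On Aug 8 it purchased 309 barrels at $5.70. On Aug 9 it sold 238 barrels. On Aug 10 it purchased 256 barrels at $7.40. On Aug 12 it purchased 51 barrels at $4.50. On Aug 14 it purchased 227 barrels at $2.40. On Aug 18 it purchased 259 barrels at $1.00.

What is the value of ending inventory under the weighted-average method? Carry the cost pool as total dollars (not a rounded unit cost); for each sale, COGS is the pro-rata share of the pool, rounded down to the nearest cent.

After Aug 1: 50 on hand, pool $480.00 (≈ $9.6000 each)
After Aug 5: 155 on hand, pool $1,467.00 (≈ $9.4645 each)
Aug 7, sell 96: 96/155 × $1,467.00 → $908.59
After Aug 8: 368 on hand, pool $2,319.71 (≈ $6.3036 each)
Aug 9, sell 238: 238/368 × $2,319.71 → $1,500.24
After Aug 10: 386 on hand, pool $2,713.87 (≈ $7.0308 each)
After Aug 12: 437 on hand, pool $2,943.37 (≈ $6.7354 each)
After Aug 14: 664 on hand, pool $3,488.17 (≈ $5.2533 each)
After Aug 18: 923 on hand, pool $3,747.17 (≈ $4.0598 each)
Total COGS = $908.59 + $1,500.24 = $2,408.83
Ending inventory (cost pool remaining) = $3,747.17

Ending inventory = $3,747.17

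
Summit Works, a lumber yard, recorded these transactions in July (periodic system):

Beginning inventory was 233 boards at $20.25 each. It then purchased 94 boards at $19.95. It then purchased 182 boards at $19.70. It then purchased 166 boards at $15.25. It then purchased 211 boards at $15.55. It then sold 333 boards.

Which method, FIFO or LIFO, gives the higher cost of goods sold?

FIFO

FIFO COGS: 233 @ $20.25 + 94 @ $19.95 + 6 @ $19.70 = $6,711.75
LIFO COGS: 211 @ $15.55 + 122 @ $15.25 = $5,141.55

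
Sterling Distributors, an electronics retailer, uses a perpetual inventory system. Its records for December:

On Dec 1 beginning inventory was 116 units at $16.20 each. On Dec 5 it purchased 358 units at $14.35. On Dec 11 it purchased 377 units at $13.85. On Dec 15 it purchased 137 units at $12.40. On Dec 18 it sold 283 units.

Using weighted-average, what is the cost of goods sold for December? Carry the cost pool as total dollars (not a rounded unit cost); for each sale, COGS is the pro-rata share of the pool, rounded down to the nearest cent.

COGS = $3,992.00

After Dec 1: 116 on hand, pool $1,879.20 (≈ $16.2000 each)
After Dec 5: 474 on hand, pool $7,016.50 (≈ $14.8027 each)
After Dec 11: 851 on hand, pool $12,237.95 (≈ $14.3807 each)
After Dec 15: 988 on hand, pool $13,936.75 (≈ $14.1060 each)
Dec 18, sell 283: 283/988 × $13,936.75 → $3,992.00
Ending inventory (cost pool remaining) = $9,944.75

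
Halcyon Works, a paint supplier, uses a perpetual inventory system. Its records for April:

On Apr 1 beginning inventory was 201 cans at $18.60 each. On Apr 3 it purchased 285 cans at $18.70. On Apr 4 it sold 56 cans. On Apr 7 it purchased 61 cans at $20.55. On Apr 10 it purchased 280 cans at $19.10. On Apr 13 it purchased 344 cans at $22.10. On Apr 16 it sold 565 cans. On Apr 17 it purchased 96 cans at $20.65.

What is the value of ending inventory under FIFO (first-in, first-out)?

Apr 4, 56 sold [FIFO — oldest first]: 56 @ $18.60 = $1,041.60
Apr 16, 565 sold [FIFO — oldest first]: 145 @ $18.60 + 285 @ $18.70 + 61 @ $20.55 + 74 @ $19.10 = $10,693.45
Total COGS = $1,041.60 + $10,693.45 = $11,735.05
Ending inventory: 206 @ $19.10 + 344 @ $22.10 + 96 @ $20.65 = $13,519.40

Ending inventory = $13,519.40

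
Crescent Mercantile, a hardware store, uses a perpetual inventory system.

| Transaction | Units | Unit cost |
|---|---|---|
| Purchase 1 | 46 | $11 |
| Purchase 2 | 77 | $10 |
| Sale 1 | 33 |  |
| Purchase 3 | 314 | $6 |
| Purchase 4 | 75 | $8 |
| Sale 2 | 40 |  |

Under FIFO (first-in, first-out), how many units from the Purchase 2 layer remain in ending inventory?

Sale 1 (33) [FIFO — oldest first]: 33 @ $11 = $363
Sale 2 (40) [FIFO — oldest first]: 13 @ $11 + 27 @ $10 = $413
Total COGS = $363 + $413 = $776
Ending inventory: 50 @ $10 + 314 @ $6 + 75 @ $8 = $2,984
Check: goods available $3,760 = COGS $776 + ending $2,984

50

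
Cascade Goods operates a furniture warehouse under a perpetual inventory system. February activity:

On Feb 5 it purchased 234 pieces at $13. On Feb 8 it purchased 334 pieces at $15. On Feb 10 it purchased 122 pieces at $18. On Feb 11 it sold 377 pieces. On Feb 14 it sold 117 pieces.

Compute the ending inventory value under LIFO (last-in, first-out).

Ending inventory = $2,548

Feb 11, 377 sold [LIFO — newest first]: 122 @ $18 + 255 @ $15 = $6,021
Feb 14, 117 sold [LIFO — newest first]: 79 @ $15 + 38 @ $13 = $1,679
Total COGS = $6,021 + $1,679 = $7,700
Ending inventory: 196 @ $13 = $2,548
Check: goods available $10,248 = COGS $7,700 + ending $2,548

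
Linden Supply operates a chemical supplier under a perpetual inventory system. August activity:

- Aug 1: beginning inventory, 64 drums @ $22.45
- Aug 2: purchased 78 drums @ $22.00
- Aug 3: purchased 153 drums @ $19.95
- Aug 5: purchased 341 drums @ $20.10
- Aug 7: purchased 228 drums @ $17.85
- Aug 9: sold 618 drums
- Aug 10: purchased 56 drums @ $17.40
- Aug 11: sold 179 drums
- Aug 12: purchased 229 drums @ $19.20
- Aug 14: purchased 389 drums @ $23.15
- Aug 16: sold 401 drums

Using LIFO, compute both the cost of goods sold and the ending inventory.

COGS = $24,604.40; ending inventory = $6,901.20

Aug 9, 618 sold [LIFO — newest first]: 228 @ $17.85 + 341 @ $20.10 + 49 @ $19.95 = $11,901.45
Aug 11, 179 sold [LIFO — newest first]: 56 @ $17.40 + 104 @ $19.95 + 19 @ $22.00 = $3,467.20
Aug 16, 401 sold [LIFO — newest first]: 389 @ $23.15 + 12 @ $19.20 = $9,235.75
Total COGS = $11,901.45 + $3,467.20 + $9,235.75 = $24,604.40
Ending inventory: 64 @ $22.45 + 59 @ $22.00 + 217 @ $19.20 = $6,901.20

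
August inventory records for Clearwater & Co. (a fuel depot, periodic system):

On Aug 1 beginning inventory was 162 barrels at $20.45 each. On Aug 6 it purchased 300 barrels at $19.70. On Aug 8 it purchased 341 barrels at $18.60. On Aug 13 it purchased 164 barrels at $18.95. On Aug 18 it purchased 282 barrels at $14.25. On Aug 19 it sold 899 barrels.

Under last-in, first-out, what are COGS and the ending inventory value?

Aug 19, 899 sold [LIFO — newest first]: 282 @ $14.25 + 164 @ $18.95 + 341 @ $18.60 + 112 @ $19.70 = $15,675.30
Ending inventory: 162 @ $20.45 + 188 @ $19.70 = $7,016.50

COGS = $15,675.30; ending inventory = $7,016.50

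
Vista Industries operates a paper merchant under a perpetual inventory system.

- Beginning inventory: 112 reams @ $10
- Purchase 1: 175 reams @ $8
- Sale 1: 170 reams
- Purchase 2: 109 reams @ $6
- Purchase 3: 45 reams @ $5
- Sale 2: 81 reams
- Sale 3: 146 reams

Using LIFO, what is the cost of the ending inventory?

Sale 1 (170) [LIFO — newest first]: 170 @ $8 = $1,360
Sale 2 (81) [LIFO — newest first]: 45 @ $5 + 36 @ $6 = $441
Sale 3 (146) [LIFO — newest first]: 73 @ $6 + 5 @ $8 + 68 @ $10 = $1,158
Total COGS = $1,360 + $441 + $1,158 = $2,959
Ending inventory: 44 @ $10 = $440

Ending inventory = $440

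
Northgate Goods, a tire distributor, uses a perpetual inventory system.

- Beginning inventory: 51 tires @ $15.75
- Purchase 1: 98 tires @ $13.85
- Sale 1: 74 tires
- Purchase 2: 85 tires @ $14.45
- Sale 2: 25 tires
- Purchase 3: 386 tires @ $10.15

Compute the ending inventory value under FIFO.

Sale 1 (74) [FIFO — oldest first]: 51 @ $15.75 + 23 @ $13.85 = $1,121.80
Sale 2 (25) [FIFO — oldest first]: 25 @ $13.85 = $346.25
Total COGS = $1,121.80 + $346.25 = $1,468.05
Ending inventory: 50 @ $13.85 + 85 @ $14.45 + 386 @ $10.15 = $5,838.65
Check: goods available $7,306.70 = COGS $1,468.05 + ending $5,838.65

Ending inventory = $5,838.65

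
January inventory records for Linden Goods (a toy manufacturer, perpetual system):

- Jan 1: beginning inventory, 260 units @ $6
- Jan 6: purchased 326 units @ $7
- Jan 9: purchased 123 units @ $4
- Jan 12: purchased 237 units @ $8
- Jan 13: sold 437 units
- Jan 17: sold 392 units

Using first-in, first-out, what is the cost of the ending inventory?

Ending inventory = $936

Jan 13, 437 sold [FIFO — oldest first]: 260 @ $6 + 177 @ $7 = $2,799
Jan 17, 392 sold [FIFO — oldest first]: 149 @ $7 + 123 @ $4 + 120 @ $8 = $2,495
Total COGS = $2,799 + $2,495 = $5,294
Ending inventory: 117 @ $8 = $936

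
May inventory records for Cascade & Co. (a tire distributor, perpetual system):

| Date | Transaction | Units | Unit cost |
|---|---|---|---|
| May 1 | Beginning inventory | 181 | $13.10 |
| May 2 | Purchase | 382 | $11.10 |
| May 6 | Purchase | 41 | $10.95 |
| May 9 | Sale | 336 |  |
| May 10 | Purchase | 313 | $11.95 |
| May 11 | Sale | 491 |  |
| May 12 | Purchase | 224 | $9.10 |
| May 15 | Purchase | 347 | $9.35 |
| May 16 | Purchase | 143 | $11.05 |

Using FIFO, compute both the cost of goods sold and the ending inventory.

May 9, 336 sold [FIFO — oldest first]: 181 @ $13.10 + 155 @ $11.10 = $4,091.60
May 11, 491 sold [FIFO — oldest first]: 227 @ $11.10 + 41 @ $10.95 + 223 @ $11.95 = $5,633.50
Total COGS = $4,091.60 + $5,633.50 = $9,725.10
Ending inventory: 90 @ $11.95 + 224 @ $9.10 + 347 @ $9.35 + 143 @ $11.05 = $7,938.50
Check: goods available $17,663.60 = COGS $9,725.10 + ending $7,938.50

COGS = $9,725.10; ending inventory = $7,938.50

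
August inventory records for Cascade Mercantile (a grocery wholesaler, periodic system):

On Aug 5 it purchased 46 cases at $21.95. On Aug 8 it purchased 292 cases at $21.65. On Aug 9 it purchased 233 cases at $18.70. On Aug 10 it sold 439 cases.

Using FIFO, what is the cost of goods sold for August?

COGS = $9,220.20

Aug 10, 439 sold [FIFO — oldest first]: 46 @ $21.95 + 292 @ $21.65 + 101 @ $18.70 = $9,220.20
Ending inventory: 132 @ $18.70 = $2,468.40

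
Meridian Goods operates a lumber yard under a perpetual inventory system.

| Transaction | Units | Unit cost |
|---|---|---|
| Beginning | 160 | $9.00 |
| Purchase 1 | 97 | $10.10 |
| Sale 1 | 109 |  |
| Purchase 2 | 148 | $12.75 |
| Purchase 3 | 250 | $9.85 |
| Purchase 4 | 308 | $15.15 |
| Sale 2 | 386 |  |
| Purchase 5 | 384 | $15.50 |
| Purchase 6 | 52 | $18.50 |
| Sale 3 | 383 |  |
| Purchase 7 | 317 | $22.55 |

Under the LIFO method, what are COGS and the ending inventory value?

Sale 1 (109) [LIFO — newest first]: 97 @ $10.10 + 12 @ $9.00 = $1,087.70
Sale 2 (386) [LIFO — newest first]: 308 @ $15.15 + 78 @ $9.85 = $5,434.50
Sale 3 (383) [LIFO — newest first]: 52 @ $18.50 + 331 @ $15.50 = $6,092.50
Total COGS = $1,087.70 + $5,434.50 + $6,092.50 = $12,614.70
Ending inventory: 148 @ $9.00 + 148 @ $12.75 + 172 @ $9.85 + 53 @ $15.50 + 317 @ $22.55 = $12,883.05
Check: goods available $25,497.75 = COGS $12,614.70 + ending $12,883.05

COGS = $12,614.70; ending inventory = $12,883.05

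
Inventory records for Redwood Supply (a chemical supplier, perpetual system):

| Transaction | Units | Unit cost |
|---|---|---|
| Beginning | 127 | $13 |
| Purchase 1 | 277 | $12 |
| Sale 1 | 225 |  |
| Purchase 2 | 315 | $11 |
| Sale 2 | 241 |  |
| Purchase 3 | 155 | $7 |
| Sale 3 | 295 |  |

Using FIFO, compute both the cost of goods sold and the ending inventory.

Sale 1 (225) [FIFO — oldest first]: 127 @ $13 + 98 @ $12 = $2,827
Sale 2 (241) [FIFO — oldest first]: 179 @ $12 + 62 @ $11 = $2,830
Sale 3 (295) [FIFO — oldest first]: 253 @ $11 + 42 @ $7 = $3,077
Total COGS = $2,827 + $2,830 + $3,077 = $8,734
Ending inventory: 113 @ $7 = $791

COGS = $8,734; ending inventory = $791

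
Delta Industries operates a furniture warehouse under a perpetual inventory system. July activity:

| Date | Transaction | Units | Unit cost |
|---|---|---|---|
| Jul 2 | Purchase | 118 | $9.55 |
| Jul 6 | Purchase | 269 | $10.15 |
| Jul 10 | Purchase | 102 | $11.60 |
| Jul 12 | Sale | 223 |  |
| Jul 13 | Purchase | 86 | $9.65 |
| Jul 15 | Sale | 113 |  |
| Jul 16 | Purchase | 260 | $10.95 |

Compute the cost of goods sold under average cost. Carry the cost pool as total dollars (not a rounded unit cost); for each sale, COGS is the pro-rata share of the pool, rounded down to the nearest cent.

COGS = $3,445.21

After Jul 2: 118 on hand, pool $1,126.90 (≈ $9.5500 each)
After Jul 6: 387 on hand, pool $3,857.25 (≈ $9.9671 each)
After Jul 10: 489 on hand, pool $5,040.45 (≈ $10.3077 each)
Jul 12, sell 223: 223/489 × $5,040.45 → $2,298.61
After Jul 13: 352 on hand, pool $3,571.74 (≈ $10.1470 each)
Jul 15, sell 113: 113/352 × $3,571.74 → $1,146.60
After Jul 16: 499 on hand, pool $5,272.14 (≈ $10.5654 each)
Total COGS = $2,298.61 + $1,146.60 = $3,445.21
Ending inventory (cost pool remaining) = $5,272.14
Check: goods available $8,717.35 = COGS $3,445.21 + ending $5,272.14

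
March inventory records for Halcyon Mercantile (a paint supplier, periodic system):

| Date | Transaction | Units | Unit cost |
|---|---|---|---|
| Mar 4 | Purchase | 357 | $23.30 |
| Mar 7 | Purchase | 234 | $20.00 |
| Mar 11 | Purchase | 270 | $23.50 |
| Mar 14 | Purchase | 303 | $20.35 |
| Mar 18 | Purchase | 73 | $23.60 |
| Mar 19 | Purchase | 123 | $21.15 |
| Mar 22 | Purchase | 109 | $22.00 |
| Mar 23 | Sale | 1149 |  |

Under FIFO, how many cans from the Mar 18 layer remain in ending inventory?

73

Mar 23, 1149 sold [FIFO — oldest first]: 357 @ $23.30 + 234 @ $20.00 + 270 @ $23.50 + 288 @ $20.35 = $25,203.90
Ending inventory: 15 @ $20.35 + 73 @ $23.60 + 123 @ $21.15 + 109 @ $22.00 = $7,027.50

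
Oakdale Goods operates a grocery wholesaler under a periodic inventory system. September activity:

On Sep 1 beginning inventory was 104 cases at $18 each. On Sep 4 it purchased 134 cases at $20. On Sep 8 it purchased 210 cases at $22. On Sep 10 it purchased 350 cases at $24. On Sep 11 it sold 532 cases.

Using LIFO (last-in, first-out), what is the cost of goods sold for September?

Sep 11, 532 sold [LIFO — newest first]: 350 @ $24 + 182 @ $22 = $12,404
Ending inventory: 104 @ $18 + 134 @ $20 + 28 @ $22 = $5,168
Check: goods available $17,572 = COGS $12,404 + ending $5,168

COGS = $12,404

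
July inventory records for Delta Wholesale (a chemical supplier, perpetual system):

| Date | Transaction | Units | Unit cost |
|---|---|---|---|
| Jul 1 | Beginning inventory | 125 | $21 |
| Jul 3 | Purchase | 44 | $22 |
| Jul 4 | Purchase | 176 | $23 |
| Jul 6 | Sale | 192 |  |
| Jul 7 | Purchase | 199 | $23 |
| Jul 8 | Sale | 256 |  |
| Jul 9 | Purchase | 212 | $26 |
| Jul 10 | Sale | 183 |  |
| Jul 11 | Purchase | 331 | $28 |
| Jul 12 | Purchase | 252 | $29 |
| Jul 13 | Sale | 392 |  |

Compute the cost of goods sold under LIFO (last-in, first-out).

COGS = $26,188

Jul 6, 192 sold [LIFO — newest first]: 176 @ $23 + 16 @ $22 = $4,400
Jul 8, 256 sold [LIFO — newest first]: 199 @ $23 + 28 @ $22 + 29 @ $21 = $5,802
Jul 10, 183 sold [LIFO — newest first]: 183 @ $26 = $4,758
Jul 13, 392 sold [LIFO — newest first]: 252 @ $29 + 140 @ $28 = $11,228
Total COGS = $4,400 + $5,802 + $4,758 + $11,228 = $26,188
Ending inventory: 96 @ $21 + 29 @ $26 + 191 @ $28 = $8,118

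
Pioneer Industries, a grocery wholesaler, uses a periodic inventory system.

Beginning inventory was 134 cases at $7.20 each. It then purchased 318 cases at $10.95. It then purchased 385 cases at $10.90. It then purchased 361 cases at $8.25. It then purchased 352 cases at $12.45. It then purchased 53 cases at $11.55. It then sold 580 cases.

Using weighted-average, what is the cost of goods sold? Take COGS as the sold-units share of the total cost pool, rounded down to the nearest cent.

COGS = $6,012.09

Sale 1, sell 580: 580/1603 × $16,616.20 → $6,012.09
Ending inventory (cost pool remaining) = $10,604.11
Check: goods available $16,616.20 = COGS $6,012.09 + ending $10,604.11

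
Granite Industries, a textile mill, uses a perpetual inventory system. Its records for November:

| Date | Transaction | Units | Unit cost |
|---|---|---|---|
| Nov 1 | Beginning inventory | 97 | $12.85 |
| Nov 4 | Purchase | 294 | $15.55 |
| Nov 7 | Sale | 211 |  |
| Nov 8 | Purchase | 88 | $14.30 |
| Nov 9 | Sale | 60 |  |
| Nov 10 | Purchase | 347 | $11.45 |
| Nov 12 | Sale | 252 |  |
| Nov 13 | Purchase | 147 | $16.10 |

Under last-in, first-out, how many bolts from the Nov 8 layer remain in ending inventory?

Nov 7, 211 sold [LIFO — newest first]: 211 @ $15.55 = $3,281.05
Nov 9, 60 sold [LIFO — newest first]: 60 @ $14.30 = $858.00
Nov 12, 252 sold [LIFO — newest first]: 252 @ $11.45 = $2,885.40
Total COGS = $3,281.05 + $858.00 + $2,885.40 = $7,024.45
Ending inventory: 97 @ $12.85 + 83 @ $15.55 + 28 @ $14.30 + 95 @ $11.45 + 147 @ $16.10 = $6,391.95

28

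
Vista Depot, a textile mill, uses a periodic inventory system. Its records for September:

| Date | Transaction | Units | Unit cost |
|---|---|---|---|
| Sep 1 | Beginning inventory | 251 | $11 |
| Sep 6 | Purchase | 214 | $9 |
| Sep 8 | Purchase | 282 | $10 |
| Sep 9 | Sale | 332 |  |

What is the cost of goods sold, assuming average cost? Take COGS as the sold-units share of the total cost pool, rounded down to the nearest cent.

Sep 9, sell 332: 332/747 × $7,507.00 → $3,336.44
Ending inventory (cost pool remaining) = $4,170.56

COGS = $3,336.44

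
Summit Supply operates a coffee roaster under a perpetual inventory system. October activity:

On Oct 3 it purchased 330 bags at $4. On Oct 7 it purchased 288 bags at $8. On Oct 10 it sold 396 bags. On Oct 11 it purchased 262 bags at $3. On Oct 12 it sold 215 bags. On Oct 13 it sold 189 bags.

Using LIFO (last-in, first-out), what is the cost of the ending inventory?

Oct 10, 396 sold [LIFO — newest first]: 288 @ $8 + 108 @ $4 = $2,736
Oct 12, 215 sold [LIFO — newest first]: 215 @ $3 = $645
Oct 13, 189 sold [LIFO — newest first]: 47 @ $3 + 142 @ $4 = $709
Total COGS = $2,736 + $645 + $709 = $4,090
Ending inventory: 80 @ $4 = $320

Ending inventory = $320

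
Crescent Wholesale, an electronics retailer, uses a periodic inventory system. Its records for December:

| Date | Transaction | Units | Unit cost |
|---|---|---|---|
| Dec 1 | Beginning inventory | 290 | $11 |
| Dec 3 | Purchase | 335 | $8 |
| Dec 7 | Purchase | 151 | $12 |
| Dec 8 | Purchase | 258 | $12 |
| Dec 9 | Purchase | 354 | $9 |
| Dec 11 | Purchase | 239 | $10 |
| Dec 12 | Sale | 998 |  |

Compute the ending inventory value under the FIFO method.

Ending inventory = $6,008

Dec 12, 998 sold [FIFO — oldest first]: 290 @ $11 + 335 @ $8 + 151 @ $12 + 222 @ $12 = $10,346
Ending inventory: 36 @ $12 + 354 @ $9 + 239 @ $10 = $6,008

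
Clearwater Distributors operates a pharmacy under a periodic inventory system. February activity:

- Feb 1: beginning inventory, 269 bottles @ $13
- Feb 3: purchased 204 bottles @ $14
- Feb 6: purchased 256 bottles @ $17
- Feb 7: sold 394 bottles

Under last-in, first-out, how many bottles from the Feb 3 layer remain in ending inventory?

66

Feb 7, 394 sold [LIFO — newest first]: 256 @ $17 + 138 @ $14 = $6,284
Ending inventory: 269 @ $13 + 66 @ $14 = $4,421
Check: goods available $10,705 = COGS $6,284 + ending $4,421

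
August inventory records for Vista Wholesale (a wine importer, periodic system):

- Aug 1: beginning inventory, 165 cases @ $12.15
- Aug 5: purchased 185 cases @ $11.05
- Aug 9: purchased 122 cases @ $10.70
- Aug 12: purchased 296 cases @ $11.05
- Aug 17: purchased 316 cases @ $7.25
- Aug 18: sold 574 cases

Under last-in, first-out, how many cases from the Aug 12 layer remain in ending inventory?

Aug 18, 574 sold [LIFO — newest first]: 316 @ $7.25 + 258 @ $11.05 = $5,141.90
Ending inventory: 165 @ $12.15 + 185 @ $11.05 + 122 @ $10.70 + 38 @ $11.05 = $5,774.30
Check: goods available $10,916.20 = COGS $5,141.90 + ending $5,774.30

38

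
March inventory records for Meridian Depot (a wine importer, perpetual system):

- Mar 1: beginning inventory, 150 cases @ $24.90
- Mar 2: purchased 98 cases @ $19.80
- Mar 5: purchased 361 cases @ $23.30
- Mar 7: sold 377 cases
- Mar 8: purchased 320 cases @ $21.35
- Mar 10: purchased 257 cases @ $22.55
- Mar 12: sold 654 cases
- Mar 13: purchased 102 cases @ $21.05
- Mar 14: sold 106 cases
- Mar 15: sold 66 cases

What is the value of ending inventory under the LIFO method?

Ending inventory = $2,116.50

Mar 7, 377 sold [LIFO — newest first]: 361 @ $23.30 + 16 @ $19.80 = $8,728.10
Mar 12, 654 sold [LIFO — newest first]: 257 @ $22.55 + 320 @ $21.35 + 77 @ $19.80 = $14,151.95
Mar 14, 106 sold [LIFO — newest first]: 102 @ $21.05 + 4 @ $19.80 = $2,226.30
Mar 15, 66 sold [LIFO — newest first]: 1 @ $19.80 + 65 @ $24.90 = $1,638.30
Total COGS = $8,728.10 + $14,151.95 + $2,226.30 + $1,638.30 = $26,744.65
Ending inventory: 85 @ $24.90 = $2,116.50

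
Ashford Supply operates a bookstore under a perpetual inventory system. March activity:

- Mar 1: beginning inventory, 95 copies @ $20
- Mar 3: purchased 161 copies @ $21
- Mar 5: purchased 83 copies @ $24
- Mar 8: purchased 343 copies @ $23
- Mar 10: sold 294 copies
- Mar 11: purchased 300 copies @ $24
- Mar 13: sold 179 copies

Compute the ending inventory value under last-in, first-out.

Mar 10, 294 sold [LIFO — newest first]: 294 @ $23 = $6,762
Mar 13, 179 sold [LIFO — newest first]: 179 @ $24 = $4,296
Total COGS = $6,762 + $4,296 = $11,058
Ending inventory: 95 @ $20 + 161 @ $21 + 83 @ $24 + 49 @ $23 + 121 @ $24 = $11,304

Ending inventory = $11,304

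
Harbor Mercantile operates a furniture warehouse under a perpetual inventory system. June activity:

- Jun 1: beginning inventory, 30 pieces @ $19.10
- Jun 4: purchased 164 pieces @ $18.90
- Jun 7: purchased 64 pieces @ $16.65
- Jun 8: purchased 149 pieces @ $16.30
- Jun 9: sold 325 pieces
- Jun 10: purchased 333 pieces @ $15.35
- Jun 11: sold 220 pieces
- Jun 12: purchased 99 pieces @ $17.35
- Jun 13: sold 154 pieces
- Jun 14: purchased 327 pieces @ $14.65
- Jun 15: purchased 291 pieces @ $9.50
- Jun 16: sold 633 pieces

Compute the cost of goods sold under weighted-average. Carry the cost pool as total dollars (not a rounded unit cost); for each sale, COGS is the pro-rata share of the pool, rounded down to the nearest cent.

COGS = $19,928.49

After Jun 1: 30 on hand, pool $573.00 (≈ $19.1000 each)
After Jun 4: 194 on hand, pool $3,672.60 (≈ $18.9309 each)
After Jun 7: 258 on hand, pool $4,738.20 (≈ $18.3651 each)
After Jun 8: 407 on hand, pool $7,166.90 (≈ $17.6091 each)
Jun 9, sell 325: 325/407 × $7,166.90 → $5,722.95
After Jun 10: 415 on hand, pool $6,555.50 (≈ $15.7964 each)
Jun 11, sell 220: 220/415 × $6,555.50 → $3,475.20
After Jun 12: 294 on hand, pool $4,797.95 (≈ $16.3196 each)
Jun 13, sell 154: 154/294 × $4,797.95 → $2,513.21
After Jun 14: 467 on hand, pool $7,075.29 (≈ $15.1505 each)
After Jun 15: 758 on hand, pool $9,839.79 (≈ $12.9813 each)
Jun 16, sell 633: 633/758 × $9,839.79 → $8,217.13
Total COGS = $5,722.95 + $3,475.20 + $2,513.21 + $8,217.13 = $19,928.49
Ending inventory (cost pool remaining) = $1,622.66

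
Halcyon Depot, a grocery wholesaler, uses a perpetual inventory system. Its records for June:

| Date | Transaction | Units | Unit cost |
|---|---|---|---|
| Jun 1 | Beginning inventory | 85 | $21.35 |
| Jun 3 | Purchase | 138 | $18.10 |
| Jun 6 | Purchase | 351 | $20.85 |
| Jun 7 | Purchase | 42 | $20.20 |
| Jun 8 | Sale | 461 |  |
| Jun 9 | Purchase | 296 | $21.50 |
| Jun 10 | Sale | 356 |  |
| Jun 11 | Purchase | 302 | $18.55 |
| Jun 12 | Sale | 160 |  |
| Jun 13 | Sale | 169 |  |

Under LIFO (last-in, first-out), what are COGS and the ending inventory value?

Jun 8, 461 sold [LIFO — newest first]: 42 @ $20.20 + 351 @ $20.85 + 68 @ $18.10 = $9,397.55
Jun 10, 356 sold [LIFO — newest first]: 296 @ $21.50 + 60 @ $18.10 = $7,450.00
Jun 12, 160 sold [LIFO — newest first]: 160 @ $18.55 = $2,968.00
Jun 13, 169 sold [LIFO — newest first]: 142 @ $18.55 + 10 @ $18.10 + 17 @ $21.35 = $3,178.05
Total COGS = $9,397.55 + $7,450.00 + $2,968.00 + $3,178.05 = $22,993.60
Ending inventory: 68 @ $21.35 = $1,451.80

COGS = $22,993.60; ending inventory = $1,451.80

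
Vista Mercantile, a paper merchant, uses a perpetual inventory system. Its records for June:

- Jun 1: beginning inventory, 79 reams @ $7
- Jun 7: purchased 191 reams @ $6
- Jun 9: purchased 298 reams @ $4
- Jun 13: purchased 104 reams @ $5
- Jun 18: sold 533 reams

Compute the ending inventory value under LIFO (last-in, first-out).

Jun 18, 533 sold [LIFO — newest first]: 104 @ $5 + 298 @ $4 + 131 @ $6 = $2,498
Ending inventory: 79 @ $7 + 60 @ $6 = $913

Ending inventory = $913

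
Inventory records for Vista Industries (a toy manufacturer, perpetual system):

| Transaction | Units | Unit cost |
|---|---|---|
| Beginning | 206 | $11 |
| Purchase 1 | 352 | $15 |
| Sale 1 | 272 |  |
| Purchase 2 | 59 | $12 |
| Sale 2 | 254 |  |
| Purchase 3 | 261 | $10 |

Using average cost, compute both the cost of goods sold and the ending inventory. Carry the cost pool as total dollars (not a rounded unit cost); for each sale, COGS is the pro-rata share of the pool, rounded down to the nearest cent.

After Beginning: 206 on hand, pool $2,266.00 (≈ $11.0000 each)
After Purchase 1: 558 on hand, pool $7,546.00 (≈ $13.5233 each)
Sale 1, sell 272: 272/558 × $7,546.00 → $3,678.33
After Purchase 2: 345 on hand, pool $4,575.67 (≈ $13.2628 each)
Sale 2, sell 254: 254/345 × $4,575.67 → $3,368.75
After Purchase 3: 352 on hand, pool $3,816.92 (≈ $10.8435 each)
Total COGS = $3,678.33 + $3,368.75 = $7,047.08
Ending inventory (cost pool remaining) = $3,816.92

COGS = $7,047.08; ending inventory = $3,816.92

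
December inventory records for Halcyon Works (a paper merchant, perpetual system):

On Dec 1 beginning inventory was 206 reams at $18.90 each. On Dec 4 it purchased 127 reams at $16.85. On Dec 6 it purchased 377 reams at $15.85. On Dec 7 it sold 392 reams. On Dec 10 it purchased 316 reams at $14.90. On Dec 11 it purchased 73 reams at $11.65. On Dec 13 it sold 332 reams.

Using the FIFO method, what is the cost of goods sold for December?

COGS = $12,217.40

Dec 7, 392 sold [FIFO — oldest first]: 206 @ $18.90 + 127 @ $16.85 + 59 @ $15.85 = $6,968.50
Dec 13, 332 sold [FIFO — oldest first]: 318 @ $15.85 + 14 @ $14.90 = $5,248.90
Total COGS = $6,968.50 + $5,248.90 = $12,217.40
Ending inventory: 302 @ $14.90 + 73 @ $11.65 = $5,350.25
Check: goods available $17,567.65 = COGS $12,217.40 + ending $5,350.25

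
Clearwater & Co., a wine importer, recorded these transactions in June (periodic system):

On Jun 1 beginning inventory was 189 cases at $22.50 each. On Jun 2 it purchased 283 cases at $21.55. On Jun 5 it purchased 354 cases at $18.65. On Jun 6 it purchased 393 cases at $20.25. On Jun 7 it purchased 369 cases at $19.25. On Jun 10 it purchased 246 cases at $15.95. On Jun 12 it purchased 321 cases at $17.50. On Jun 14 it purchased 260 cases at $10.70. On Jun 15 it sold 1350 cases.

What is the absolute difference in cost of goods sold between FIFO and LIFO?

FIFO COGS: 189 @ $22.50 + 283 @ $21.55 + 354 @ $18.65 + 393 @ $20.25 + 131 @ $19.25 = $27,433.25
LIFO COGS: 260 @ $10.70 + 321 @ $17.50 + 246 @ $15.95 + 369 @ $19.25 + 154 @ $20.25 = $22,544.95
Difference = |$27,433.25 − $22,544.95| = $4,888.30

$4,888.30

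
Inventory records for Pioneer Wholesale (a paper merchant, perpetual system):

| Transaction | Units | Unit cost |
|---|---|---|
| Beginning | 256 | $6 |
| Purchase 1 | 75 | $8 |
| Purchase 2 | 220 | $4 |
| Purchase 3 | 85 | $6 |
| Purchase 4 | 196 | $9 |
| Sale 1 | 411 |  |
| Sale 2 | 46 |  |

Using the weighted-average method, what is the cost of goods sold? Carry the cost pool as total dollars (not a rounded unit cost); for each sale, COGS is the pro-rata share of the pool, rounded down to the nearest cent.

COGS = $2,905.67

After Beginning: 256 on hand, pool $1,536.00 (≈ $6.0000 each)
After Purchase 1: 331 on hand, pool $2,136.00 (≈ $6.4532 each)
After Purchase 2: 551 on hand, pool $3,016.00 (≈ $5.4737 each)
After Purchase 3: 636 on hand, pool $3,526.00 (≈ $5.5440 each)
After Purchase 4: 832 on hand, pool $5,290.00 (≈ $6.3582 each)
Sale 1, sell 411: 411/832 × $5,290.00 → $2,613.20
Sale 2, sell 46: 46/421 × $2,676.80 → $292.47
Total COGS = $2,613.20 + $292.47 = $2,905.67
Ending inventory (cost pool remaining) = $2,384.33
Check: goods available $5,290.00 = COGS $2,905.67 + ending $2,384.33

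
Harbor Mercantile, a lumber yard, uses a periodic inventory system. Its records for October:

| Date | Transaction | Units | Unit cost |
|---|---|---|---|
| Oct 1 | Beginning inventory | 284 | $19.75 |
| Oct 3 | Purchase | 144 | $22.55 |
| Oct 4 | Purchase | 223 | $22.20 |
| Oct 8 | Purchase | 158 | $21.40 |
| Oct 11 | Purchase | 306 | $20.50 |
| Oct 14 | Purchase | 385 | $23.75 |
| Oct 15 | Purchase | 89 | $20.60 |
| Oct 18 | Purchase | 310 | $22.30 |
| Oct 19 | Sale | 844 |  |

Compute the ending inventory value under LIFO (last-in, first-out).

Ending inventory = $22,231.00

Oct 19, 844 sold [LIFO — newest first]: 310 @ $22.30 + 89 @ $20.60 + 385 @ $23.75 + 60 @ $20.50 = $19,120.15
Ending inventory: 284 @ $19.75 + 144 @ $22.55 + 223 @ $22.20 + 158 @ $21.40 + 246 @ $20.50 = $22,231.00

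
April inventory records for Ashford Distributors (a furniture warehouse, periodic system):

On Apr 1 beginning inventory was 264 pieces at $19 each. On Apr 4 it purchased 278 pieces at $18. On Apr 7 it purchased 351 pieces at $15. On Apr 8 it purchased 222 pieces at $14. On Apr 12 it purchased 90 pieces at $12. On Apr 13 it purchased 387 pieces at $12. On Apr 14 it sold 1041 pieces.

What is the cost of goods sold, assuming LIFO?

COGS = $13,962

Apr 14, 1041 sold [LIFO — newest first]: 387 @ $12 + 90 @ $12 + 222 @ $14 + 342 @ $15 = $13,962
Ending inventory: 264 @ $19 + 278 @ $18 + 9 @ $15 = $10,155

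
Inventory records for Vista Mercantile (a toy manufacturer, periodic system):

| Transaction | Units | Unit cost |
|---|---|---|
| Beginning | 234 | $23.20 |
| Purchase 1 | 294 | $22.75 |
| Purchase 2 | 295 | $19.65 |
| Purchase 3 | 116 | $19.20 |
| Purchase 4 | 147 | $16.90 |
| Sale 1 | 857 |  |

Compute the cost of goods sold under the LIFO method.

COGS = $17,312.75

Sale 1 (857) [LIFO — newest first]: 147 @ $16.90 + 116 @ $19.20 + 295 @ $19.65 + 294 @ $22.75 + 5 @ $23.20 = $17,312.75
Ending inventory: 229 @ $23.20 = $5,312.80
Check: goods available $22,625.55 = COGS $17,312.75 + ending $5,312.80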